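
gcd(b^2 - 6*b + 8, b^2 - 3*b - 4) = b - 4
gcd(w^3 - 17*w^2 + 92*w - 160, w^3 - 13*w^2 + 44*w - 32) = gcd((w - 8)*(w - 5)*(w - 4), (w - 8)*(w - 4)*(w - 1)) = w^2 - 12*w + 32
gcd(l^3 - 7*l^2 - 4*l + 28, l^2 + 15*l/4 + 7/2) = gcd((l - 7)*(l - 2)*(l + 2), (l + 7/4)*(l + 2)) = l + 2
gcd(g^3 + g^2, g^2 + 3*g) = g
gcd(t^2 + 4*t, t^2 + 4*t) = t^2 + 4*t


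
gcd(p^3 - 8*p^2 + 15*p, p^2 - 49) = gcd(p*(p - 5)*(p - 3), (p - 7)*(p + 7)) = 1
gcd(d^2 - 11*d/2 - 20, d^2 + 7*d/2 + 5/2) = d + 5/2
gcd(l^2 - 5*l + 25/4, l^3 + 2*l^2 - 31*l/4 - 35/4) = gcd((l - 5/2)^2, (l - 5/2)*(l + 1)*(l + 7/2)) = l - 5/2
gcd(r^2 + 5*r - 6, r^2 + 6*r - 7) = r - 1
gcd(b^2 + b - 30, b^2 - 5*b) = b - 5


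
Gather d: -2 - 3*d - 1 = -3*d - 3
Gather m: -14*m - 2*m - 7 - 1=-16*m - 8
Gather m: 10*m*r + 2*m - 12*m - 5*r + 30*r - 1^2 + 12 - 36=m*(10*r - 10) + 25*r - 25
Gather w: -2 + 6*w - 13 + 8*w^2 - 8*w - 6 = 8*w^2 - 2*w - 21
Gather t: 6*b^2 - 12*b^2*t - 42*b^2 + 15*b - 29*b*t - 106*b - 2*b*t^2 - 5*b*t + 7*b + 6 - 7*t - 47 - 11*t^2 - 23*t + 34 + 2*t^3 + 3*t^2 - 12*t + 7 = -36*b^2 - 84*b + 2*t^3 + t^2*(-2*b - 8) + t*(-12*b^2 - 34*b - 42)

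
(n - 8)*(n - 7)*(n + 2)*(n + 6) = n^4 - 7*n^3 - 52*n^2 + 268*n + 672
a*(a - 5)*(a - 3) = a^3 - 8*a^2 + 15*a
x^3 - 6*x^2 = x^2*(x - 6)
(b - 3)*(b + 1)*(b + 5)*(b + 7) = b^4 + 10*b^3 + 8*b^2 - 106*b - 105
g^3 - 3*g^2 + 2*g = g*(g - 2)*(g - 1)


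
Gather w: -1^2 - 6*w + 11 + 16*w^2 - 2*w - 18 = 16*w^2 - 8*w - 8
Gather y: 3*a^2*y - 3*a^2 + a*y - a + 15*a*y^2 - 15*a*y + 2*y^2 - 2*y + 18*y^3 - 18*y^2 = -3*a^2 - a + 18*y^3 + y^2*(15*a - 16) + y*(3*a^2 - 14*a - 2)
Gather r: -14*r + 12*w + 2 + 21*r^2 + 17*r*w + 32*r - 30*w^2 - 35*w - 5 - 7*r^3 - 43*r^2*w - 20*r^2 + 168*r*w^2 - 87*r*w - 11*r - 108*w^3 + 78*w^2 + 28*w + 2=-7*r^3 + r^2*(1 - 43*w) + r*(168*w^2 - 70*w + 7) - 108*w^3 + 48*w^2 + 5*w - 1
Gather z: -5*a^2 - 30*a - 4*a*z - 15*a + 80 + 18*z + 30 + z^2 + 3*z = -5*a^2 - 45*a + z^2 + z*(21 - 4*a) + 110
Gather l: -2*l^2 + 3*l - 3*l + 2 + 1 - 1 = 2 - 2*l^2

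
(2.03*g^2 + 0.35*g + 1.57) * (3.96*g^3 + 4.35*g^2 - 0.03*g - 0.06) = 8.0388*g^5 + 10.2165*g^4 + 7.6788*g^3 + 6.6972*g^2 - 0.0681*g - 0.0942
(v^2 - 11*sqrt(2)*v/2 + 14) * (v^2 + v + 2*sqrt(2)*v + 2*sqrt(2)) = v^4 - 7*sqrt(2)*v^3/2 + v^3 - 8*v^2 - 7*sqrt(2)*v^2/2 - 8*v + 28*sqrt(2)*v + 28*sqrt(2)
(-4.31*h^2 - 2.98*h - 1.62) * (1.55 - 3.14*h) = 13.5334*h^3 + 2.6767*h^2 + 0.4678*h - 2.511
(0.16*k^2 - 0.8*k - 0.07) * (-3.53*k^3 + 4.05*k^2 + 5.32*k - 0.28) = -0.5648*k^5 + 3.472*k^4 - 2.1417*k^3 - 4.5843*k^2 - 0.1484*k + 0.0196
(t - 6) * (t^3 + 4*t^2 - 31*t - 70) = t^4 - 2*t^3 - 55*t^2 + 116*t + 420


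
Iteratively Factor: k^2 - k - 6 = (k - 3)*(k + 2)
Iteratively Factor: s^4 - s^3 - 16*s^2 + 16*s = (s - 4)*(s^3 + 3*s^2 - 4*s) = (s - 4)*(s - 1)*(s^2 + 4*s) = (s - 4)*(s - 1)*(s + 4)*(s)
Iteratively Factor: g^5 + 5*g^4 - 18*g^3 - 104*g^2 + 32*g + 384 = (g + 4)*(g^4 + g^3 - 22*g^2 - 16*g + 96) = (g - 4)*(g + 4)*(g^3 + 5*g^2 - 2*g - 24) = (g - 4)*(g - 2)*(g + 4)*(g^2 + 7*g + 12) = (g - 4)*(g - 2)*(g + 3)*(g + 4)*(g + 4)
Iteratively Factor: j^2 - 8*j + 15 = (j - 3)*(j - 5)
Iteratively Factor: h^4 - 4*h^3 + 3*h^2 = (h)*(h^3 - 4*h^2 + 3*h) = h^2*(h^2 - 4*h + 3) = h^2*(h - 3)*(h - 1)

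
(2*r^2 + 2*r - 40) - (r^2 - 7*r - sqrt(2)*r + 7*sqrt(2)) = r^2 + sqrt(2)*r + 9*r - 40 - 7*sqrt(2)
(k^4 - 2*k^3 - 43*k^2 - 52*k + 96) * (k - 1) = k^5 - 3*k^4 - 41*k^3 - 9*k^2 + 148*k - 96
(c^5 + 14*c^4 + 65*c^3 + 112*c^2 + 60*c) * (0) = 0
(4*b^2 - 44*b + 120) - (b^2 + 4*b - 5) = 3*b^2 - 48*b + 125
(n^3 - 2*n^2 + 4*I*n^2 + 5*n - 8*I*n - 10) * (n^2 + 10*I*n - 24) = n^5 - 2*n^4 + 14*I*n^4 - 59*n^3 - 28*I*n^3 + 118*n^2 - 46*I*n^2 - 120*n + 92*I*n + 240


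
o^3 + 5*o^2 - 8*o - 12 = (o - 2)*(o + 1)*(o + 6)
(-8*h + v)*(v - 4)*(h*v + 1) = -8*h^2*v^2 + 32*h^2*v + h*v^3 - 4*h*v^2 - 8*h*v + 32*h + v^2 - 4*v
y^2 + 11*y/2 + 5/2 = (y + 1/2)*(y + 5)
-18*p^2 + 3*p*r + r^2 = (-3*p + r)*(6*p + r)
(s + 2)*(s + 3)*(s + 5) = s^3 + 10*s^2 + 31*s + 30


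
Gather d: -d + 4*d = 3*d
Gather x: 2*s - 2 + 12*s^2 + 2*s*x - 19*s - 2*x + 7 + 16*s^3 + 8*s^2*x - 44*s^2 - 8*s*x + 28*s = 16*s^3 - 32*s^2 + 11*s + x*(8*s^2 - 6*s - 2) + 5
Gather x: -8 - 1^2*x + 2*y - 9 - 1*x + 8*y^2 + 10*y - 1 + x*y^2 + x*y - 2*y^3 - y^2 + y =x*(y^2 + y - 2) - 2*y^3 + 7*y^2 + 13*y - 18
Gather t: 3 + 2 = 5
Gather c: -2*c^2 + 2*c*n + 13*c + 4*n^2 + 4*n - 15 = -2*c^2 + c*(2*n + 13) + 4*n^2 + 4*n - 15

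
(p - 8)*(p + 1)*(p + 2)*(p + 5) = p^4 - 47*p^2 - 126*p - 80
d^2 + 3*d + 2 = (d + 1)*(d + 2)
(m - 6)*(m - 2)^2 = m^3 - 10*m^2 + 28*m - 24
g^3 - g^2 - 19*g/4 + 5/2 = (g - 5/2)*(g - 1/2)*(g + 2)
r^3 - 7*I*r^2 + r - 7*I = (r - 7*I)*(r - I)*(r + I)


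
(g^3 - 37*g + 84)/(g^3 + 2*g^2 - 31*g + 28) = (g - 3)/(g - 1)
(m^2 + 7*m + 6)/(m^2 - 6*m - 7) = (m + 6)/(m - 7)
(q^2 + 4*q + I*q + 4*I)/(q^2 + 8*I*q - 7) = (q + 4)/(q + 7*I)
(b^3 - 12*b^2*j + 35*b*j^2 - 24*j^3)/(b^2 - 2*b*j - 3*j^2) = (b^2 - 9*b*j + 8*j^2)/(b + j)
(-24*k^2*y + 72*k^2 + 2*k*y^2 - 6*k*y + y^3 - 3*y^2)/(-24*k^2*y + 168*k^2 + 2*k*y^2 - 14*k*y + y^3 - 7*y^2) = (y - 3)/(y - 7)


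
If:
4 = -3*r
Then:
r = -4/3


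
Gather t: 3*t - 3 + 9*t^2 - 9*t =9*t^2 - 6*t - 3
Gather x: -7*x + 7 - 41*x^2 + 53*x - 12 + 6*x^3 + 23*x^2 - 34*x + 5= 6*x^3 - 18*x^2 + 12*x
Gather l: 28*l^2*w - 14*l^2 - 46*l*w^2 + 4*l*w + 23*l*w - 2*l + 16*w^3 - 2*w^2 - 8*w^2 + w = l^2*(28*w - 14) + l*(-46*w^2 + 27*w - 2) + 16*w^3 - 10*w^2 + w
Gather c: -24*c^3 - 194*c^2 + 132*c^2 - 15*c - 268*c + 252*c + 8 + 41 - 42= -24*c^3 - 62*c^2 - 31*c + 7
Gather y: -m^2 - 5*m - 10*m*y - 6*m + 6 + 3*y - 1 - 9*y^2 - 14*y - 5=-m^2 - 11*m - 9*y^2 + y*(-10*m - 11)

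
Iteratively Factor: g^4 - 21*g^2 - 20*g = (g)*(g^3 - 21*g - 20) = g*(g + 1)*(g^2 - g - 20) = g*(g - 5)*(g + 1)*(g + 4)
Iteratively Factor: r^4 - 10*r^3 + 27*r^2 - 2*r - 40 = (r - 5)*(r^3 - 5*r^2 + 2*r + 8) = (r - 5)*(r - 2)*(r^2 - 3*r - 4) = (r - 5)*(r - 4)*(r - 2)*(r + 1)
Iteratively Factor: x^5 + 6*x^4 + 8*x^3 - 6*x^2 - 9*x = (x + 1)*(x^4 + 5*x^3 + 3*x^2 - 9*x) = x*(x + 1)*(x^3 + 5*x^2 + 3*x - 9) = x*(x - 1)*(x + 1)*(x^2 + 6*x + 9) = x*(x - 1)*(x + 1)*(x + 3)*(x + 3)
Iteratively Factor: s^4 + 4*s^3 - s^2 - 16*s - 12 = (s + 2)*(s^3 + 2*s^2 - 5*s - 6) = (s + 2)*(s + 3)*(s^2 - s - 2) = (s + 1)*(s + 2)*(s + 3)*(s - 2)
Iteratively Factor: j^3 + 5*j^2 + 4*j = (j + 4)*(j^2 + j) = j*(j + 4)*(j + 1)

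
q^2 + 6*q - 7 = (q - 1)*(q + 7)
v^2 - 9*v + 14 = (v - 7)*(v - 2)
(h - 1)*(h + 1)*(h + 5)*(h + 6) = h^4 + 11*h^3 + 29*h^2 - 11*h - 30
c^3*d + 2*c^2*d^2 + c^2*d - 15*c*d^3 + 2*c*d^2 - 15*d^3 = (c - 3*d)*(c + 5*d)*(c*d + d)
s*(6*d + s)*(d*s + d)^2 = 6*d^3*s^3 + 12*d^3*s^2 + 6*d^3*s + d^2*s^4 + 2*d^2*s^3 + d^2*s^2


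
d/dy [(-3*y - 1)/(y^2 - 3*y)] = (3*y^2 + 2*y - 3)/(y^2*(y^2 - 6*y + 9))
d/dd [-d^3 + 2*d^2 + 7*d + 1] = -3*d^2 + 4*d + 7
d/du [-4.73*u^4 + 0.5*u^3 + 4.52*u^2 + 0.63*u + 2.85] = -18.92*u^3 + 1.5*u^2 + 9.04*u + 0.63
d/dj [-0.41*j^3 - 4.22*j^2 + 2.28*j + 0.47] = -1.23*j^2 - 8.44*j + 2.28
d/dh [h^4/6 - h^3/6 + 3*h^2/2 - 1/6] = h*(4*h^2 - 3*h + 18)/6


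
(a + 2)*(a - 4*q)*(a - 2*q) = a^3 - 6*a^2*q + 2*a^2 + 8*a*q^2 - 12*a*q + 16*q^2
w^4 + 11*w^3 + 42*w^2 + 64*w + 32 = (w + 1)*(w + 2)*(w + 4)^2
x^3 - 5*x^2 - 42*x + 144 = (x - 8)*(x - 3)*(x + 6)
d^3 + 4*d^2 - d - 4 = (d - 1)*(d + 1)*(d + 4)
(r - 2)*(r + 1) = r^2 - r - 2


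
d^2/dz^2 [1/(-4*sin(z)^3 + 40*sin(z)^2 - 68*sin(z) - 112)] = (9*sin(z)^5 - 119*sin(z)^4 + 541*sin(z)^3 - 1143*sin(z)^2 + 1850*sin(z) - 1138)/(4*(sin(z) - 7)^3*(sin(z) - 4)^3*(sin(z) + 1)^2)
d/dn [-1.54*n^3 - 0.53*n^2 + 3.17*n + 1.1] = -4.62*n^2 - 1.06*n + 3.17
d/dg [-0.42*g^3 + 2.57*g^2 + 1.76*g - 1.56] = -1.26*g^2 + 5.14*g + 1.76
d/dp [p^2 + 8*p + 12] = 2*p + 8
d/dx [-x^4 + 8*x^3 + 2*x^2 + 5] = 4*x*(-x^2 + 6*x + 1)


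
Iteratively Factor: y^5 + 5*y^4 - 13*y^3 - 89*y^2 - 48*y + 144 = (y - 4)*(y^4 + 9*y^3 + 23*y^2 + 3*y - 36) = (y - 4)*(y - 1)*(y^3 + 10*y^2 + 33*y + 36) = (y - 4)*(y - 1)*(y + 3)*(y^2 + 7*y + 12) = (y - 4)*(y - 1)*(y + 3)^2*(y + 4)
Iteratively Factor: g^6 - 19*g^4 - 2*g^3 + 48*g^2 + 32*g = (g + 1)*(g^5 - g^4 - 18*g^3 + 16*g^2 + 32*g) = (g - 4)*(g + 1)*(g^4 + 3*g^3 - 6*g^2 - 8*g) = g*(g - 4)*(g + 1)*(g^3 + 3*g^2 - 6*g - 8) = g*(g - 4)*(g + 1)^2*(g^2 + 2*g - 8) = g*(g - 4)*(g + 1)^2*(g + 4)*(g - 2)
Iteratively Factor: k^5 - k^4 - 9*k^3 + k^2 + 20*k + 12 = (k + 2)*(k^4 - 3*k^3 - 3*k^2 + 7*k + 6) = (k + 1)*(k + 2)*(k^3 - 4*k^2 + k + 6) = (k - 2)*(k + 1)*(k + 2)*(k^2 - 2*k - 3) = (k - 2)*(k + 1)^2*(k + 2)*(k - 3)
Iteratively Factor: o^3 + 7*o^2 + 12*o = (o + 4)*(o^2 + 3*o) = (o + 3)*(o + 4)*(o)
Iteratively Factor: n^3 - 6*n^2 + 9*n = (n - 3)*(n^2 - 3*n) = n*(n - 3)*(n - 3)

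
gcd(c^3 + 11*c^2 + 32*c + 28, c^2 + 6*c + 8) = c + 2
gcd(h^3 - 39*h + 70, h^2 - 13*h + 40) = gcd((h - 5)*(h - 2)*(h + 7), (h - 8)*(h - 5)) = h - 5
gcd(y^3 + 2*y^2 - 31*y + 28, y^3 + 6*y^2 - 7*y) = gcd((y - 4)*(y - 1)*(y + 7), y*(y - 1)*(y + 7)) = y^2 + 6*y - 7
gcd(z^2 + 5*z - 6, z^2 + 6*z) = z + 6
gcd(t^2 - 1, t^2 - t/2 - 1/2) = t - 1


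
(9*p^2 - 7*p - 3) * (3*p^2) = 27*p^4 - 21*p^3 - 9*p^2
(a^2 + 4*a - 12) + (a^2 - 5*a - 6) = 2*a^2 - a - 18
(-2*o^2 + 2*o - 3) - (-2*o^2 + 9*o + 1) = -7*o - 4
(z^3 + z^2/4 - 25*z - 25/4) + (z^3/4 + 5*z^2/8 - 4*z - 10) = 5*z^3/4 + 7*z^2/8 - 29*z - 65/4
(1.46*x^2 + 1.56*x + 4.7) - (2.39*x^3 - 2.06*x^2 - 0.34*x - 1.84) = -2.39*x^3 + 3.52*x^2 + 1.9*x + 6.54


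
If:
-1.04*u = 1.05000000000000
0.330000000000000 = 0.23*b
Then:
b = 1.43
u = -1.01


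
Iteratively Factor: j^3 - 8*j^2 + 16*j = (j - 4)*(j^2 - 4*j) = j*(j - 4)*(j - 4)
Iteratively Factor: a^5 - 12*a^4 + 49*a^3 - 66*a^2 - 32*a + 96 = (a - 4)*(a^4 - 8*a^3 + 17*a^2 + 2*a - 24) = (a - 4)*(a - 2)*(a^3 - 6*a^2 + 5*a + 12) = (a - 4)*(a - 3)*(a - 2)*(a^2 - 3*a - 4) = (a - 4)*(a - 3)*(a - 2)*(a + 1)*(a - 4)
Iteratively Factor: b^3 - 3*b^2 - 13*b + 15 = (b + 3)*(b^2 - 6*b + 5) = (b - 5)*(b + 3)*(b - 1)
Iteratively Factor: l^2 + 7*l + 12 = (l + 4)*(l + 3)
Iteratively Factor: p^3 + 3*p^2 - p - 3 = (p - 1)*(p^2 + 4*p + 3) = (p - 1)*(p + 3)*(p + 1)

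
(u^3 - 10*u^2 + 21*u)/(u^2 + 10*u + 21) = u*(u^2 - 10*u + 21)/(u^2 + 10*u + 21)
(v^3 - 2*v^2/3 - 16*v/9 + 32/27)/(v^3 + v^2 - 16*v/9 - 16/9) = (v - 2/3)/(v + 1)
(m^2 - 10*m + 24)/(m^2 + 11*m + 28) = (m^2 - 10*m + 24)/(m^2 + 11*m + 28)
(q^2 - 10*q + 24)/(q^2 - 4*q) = (q - 6)/q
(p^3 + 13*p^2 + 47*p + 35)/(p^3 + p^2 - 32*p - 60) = (p^2 + 8*p + 7)/(p^2 - 4*p - 12)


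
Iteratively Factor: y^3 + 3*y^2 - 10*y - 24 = (y + 4)*(y^2 - y - 6) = (y + 2)*(y + 4)*(y - 3)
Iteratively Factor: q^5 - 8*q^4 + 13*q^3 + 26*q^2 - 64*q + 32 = (q - 1)*(q^4 - 7*q^3 + 6*q^2 + 32*q - 32) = (q - 1)^2*(q^3 - 6*q^2 + 32) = (q - 1)^2*(q + 2)*(q^2 - 8*q + 16) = (q - 4)*(q - 1)^2*(q + 2)*(q - 4)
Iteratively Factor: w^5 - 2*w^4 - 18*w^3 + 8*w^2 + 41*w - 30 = (w + 3)*(w^4 - 5*w^3 - 3*w^2 + 17*w - 10) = (w - 1)*(w + 3)*(w^3 - 4*w^2 - 7*w + 10) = (w - 5)*(w - 1)*(w + 3)*(w^2 + w - 2) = (w - 5)*(w - 1)*(w + 2)*(w + 3)*(w - 1)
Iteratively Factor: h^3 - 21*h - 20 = (h - 5)*(h^2 + 5*h + 4) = (h - 5)*(h + 4)*(h + 1)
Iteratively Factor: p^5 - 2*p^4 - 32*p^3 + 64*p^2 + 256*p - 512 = (p - 4)*(p^4 + 2*p^3 - 24*p^2 - 32*p + 128) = (p - 4)^2*(p^3 + 6*p^2 - 32) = (p - 4)^2*(p + 4)*(p^2 + 2*p - 8) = (p - 4)^2*(p - 2)*(p + 4)*(p + 4)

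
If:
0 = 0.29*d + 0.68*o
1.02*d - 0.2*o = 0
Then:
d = 0.00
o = 0.00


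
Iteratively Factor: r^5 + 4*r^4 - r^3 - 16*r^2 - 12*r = (r)*(r^4 + 4*r^3 - r^2 - 16*r - 12) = r*(r + 1)*(r^3 + 3*r^2 - 4*r - 12) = r*(r + 1)*(r + 2)*(r^2 + r - 6) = r*(r + 1)*(r + 2)*(r + 3)*(r - 2)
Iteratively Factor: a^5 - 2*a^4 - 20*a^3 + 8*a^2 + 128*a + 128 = (a + 2)*(a^4 - 4*a^3 - 12*a^2 + 32*a + 64) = (a - 4)*(a + 2)*(a^3 - 12*a - 16) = (a - 4)*(a + 2)^2*(a^2 - 2*a - 8) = (a - 4)*(a + 2)^3*(a - 4)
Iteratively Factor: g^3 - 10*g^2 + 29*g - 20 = (g - 4)*(g^2 - 6*g + 5) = (g - 4)*(g - 1)*(g - 5)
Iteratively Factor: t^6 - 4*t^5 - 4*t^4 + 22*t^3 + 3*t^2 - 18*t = (t - 3)*(t^5 - t^4 - 7*t^3 + t^2 + 6*t) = t*(t - 3)*(t^4 - t^3 - 7*t^2 + t + 6) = t*(t - 3)^2*(t^3 + 2*t^2 - t - 2) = t*(t - 3)^2*(t + 1)*(t^2 + t - 2) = t*(t - 3)^2*(t + 1)*(t + 2)*(t - 1)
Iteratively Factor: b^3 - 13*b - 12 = (b + 3)*(b^2 - 3*b - 4) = (b - 4)*(b + 3)*(b + 1)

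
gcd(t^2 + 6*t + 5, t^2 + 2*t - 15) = t + 5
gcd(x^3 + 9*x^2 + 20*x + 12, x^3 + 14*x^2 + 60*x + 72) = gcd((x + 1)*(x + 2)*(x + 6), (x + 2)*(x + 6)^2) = x^2 + 8*x + 12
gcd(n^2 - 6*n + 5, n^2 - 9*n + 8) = n - 1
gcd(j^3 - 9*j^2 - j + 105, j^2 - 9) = j + 3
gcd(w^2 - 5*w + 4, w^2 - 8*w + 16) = w - 4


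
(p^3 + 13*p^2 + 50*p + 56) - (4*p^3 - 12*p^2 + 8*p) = -3*p^3 + 25*p^2 + 42*p + 56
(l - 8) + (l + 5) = 2*l - 3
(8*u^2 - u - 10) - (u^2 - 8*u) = 7*u^2 + 7*u - 10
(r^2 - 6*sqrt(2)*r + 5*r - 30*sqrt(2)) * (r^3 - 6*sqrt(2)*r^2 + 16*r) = r^5 - 12*sqrt(2)*r^4 + 5*r^4 - 60*sqrt(2)*r^3 + 88*r^3 - 96*sqrt(2)*r^2 + 440*r^2 - 480*sqrt(2)*r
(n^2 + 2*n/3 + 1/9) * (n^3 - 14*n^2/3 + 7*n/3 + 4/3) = n^5 - 4*n^4 - 2*n^3/3 + 64*n^2/27 + 31*n/27 + 4/27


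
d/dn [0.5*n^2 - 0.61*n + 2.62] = 1.0*n - 0.61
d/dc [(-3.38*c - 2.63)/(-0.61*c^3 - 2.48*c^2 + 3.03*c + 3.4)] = (2.0618*c^3 + 8.3824*c^2 - 10.2414*c - (3.38*c + 2.63)*(1.83*c^2 + 4.96*c - 3.03) - 11.492)/(0.61*c^3 + 2.48*c^2 - 3.03*c - 3.4)^2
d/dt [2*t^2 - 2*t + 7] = 4*t - 2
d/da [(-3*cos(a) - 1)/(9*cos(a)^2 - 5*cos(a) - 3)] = (27*sin(a)^2 - 18*cos(a) - 31)*sin(a)/(-9*cos(a)^2 + 5*cos(a) + 3)^2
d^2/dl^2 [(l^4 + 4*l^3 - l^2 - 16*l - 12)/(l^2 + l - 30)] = 2*(l^6 + 3*l^5 - 87*l^4 - 131*l^3 + 4914*l^2 + 9324*l - 1752)/(l^6 + 3*l^5 - 87*l^4 - 179*l^3 + 2610*l^2 + 2700*l - 27000)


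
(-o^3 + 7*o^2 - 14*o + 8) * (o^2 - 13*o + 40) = -o^5 + 20*o^4 - 145*o^3 + 470*o^2 - 664*o + 320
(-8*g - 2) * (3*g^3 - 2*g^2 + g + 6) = -24*g^4 + 10*g^3 - 4*g^2 - 50*g - 12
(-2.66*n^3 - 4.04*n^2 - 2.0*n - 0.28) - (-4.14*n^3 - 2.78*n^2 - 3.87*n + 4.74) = 1.48*n^3 - 1.26*n^2 + 1.87*n - 5.02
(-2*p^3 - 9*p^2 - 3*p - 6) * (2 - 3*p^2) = 6*p^5 + 27*p^4 + 5*p^3 - 6*p - 12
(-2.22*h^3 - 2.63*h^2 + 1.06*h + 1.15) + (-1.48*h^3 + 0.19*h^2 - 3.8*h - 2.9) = -3.7*h^3 - 2.44*h^2 - 2.74*h - 1.75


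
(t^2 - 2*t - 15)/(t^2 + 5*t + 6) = (t - 5)/(t + 2)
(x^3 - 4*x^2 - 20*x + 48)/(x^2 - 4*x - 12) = (x^2 + 2*x - 8)/(x + 2)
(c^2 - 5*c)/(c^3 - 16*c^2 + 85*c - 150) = c/(c^2 - 11*c + 30)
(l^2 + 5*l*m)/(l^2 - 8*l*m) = (l + 5*m)/(l - 8*m)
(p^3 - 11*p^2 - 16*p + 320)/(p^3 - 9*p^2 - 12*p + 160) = (p^2 - 3*p - 40)/(p^2 - p - 20)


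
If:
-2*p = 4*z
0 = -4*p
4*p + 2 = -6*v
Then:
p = 0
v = -1/3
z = 0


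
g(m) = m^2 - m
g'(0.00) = -1.00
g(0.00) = 0.00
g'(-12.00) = -25.00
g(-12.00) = 156.00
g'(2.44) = 3.88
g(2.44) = 3.51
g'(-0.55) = -2.10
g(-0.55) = 0.85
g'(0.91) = 0.82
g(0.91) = -0.08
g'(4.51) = 8.02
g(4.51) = 15.83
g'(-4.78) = -10.56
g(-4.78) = 27.63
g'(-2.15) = -5.30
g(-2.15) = 6.77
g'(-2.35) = -5.70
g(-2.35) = 7.87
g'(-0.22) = -1.44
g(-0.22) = 0.27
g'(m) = 2*m - 1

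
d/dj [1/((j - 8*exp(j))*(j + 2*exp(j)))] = (-(j - 8*exp(j))*(2*exp(j) + 1) + (j + 2*exp(j))*(8*exp(j) - 1))/((j - 8*exp(j))^2*(j + 2*exp(j))^2)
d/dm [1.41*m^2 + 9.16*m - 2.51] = 2.82*m + 9.16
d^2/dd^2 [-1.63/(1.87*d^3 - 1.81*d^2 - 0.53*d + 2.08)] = ((18.2886*d - 5.9006)*(1.87*d^3 - 1.81*d^2 - 0.53*d + 2.08) - 1.63*(-11.22*d^2 + 7.24*d + 1.06)*(-5.61*d^2 + 3.62*d + 0.53))/(1.87*d^3 - 1.81*d^2 - 0.53*d + 2.08)^3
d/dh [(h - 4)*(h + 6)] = 2*h + 2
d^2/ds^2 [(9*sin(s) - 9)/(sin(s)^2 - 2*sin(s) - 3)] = 9*(-sin(s)^4 + 3*sin(s)^3 - 25*sin(s)^2 + 41*sin(s) - 26)/((sin(s) - 3)^3*(sin(s) + 1)^2)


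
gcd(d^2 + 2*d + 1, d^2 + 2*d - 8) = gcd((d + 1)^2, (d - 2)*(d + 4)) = 1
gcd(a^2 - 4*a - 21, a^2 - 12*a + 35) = a - 7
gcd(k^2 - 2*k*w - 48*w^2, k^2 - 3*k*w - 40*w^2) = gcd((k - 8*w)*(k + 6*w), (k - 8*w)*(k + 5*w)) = -k + 8*w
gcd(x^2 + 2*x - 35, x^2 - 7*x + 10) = x - 5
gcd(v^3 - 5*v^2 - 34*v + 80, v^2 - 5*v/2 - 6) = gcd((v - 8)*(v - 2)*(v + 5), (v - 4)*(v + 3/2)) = 1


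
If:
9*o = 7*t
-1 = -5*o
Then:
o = 1/5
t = 9/35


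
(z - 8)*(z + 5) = z^2 - 3*z - 40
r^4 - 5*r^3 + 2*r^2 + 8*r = r*(r - 4)*(r - 2)*(r + 1)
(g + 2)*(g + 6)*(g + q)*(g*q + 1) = g^4*q + g^3*q^2 + 8*g^3*q + g^3 + 8*g^2*q^2 + 13*g^2*q + 8*g^2 + 12*g*q^2 + 8*g*q + 12*g + 12*q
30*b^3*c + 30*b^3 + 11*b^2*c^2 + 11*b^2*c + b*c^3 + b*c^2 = (5*b + c)*(6*b + c)*(b*c + b)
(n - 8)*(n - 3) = n^2 - 11*n + 24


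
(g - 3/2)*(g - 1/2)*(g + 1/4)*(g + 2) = g^4 + g^3/4 - 13*g^2/4 + 11*g/16 + 3/8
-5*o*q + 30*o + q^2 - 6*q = (-5*o + q)*(q - 6)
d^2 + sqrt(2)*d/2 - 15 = (d - 5*sqrt(2)/2)*(d + 3*sqrt(2))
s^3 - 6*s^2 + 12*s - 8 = (s - 2)^3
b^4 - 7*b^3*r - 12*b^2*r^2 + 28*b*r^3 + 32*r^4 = (b - 8*r)*(b - 2*r)*(b + r)*(b + 2*r)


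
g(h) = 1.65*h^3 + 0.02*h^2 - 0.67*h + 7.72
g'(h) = 4.95*h^2 + 0.04*h - 0.67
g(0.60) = 7.68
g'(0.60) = 1.14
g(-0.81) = 7.40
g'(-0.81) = 2.55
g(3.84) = 98.87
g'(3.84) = 72.47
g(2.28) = 25.85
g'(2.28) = 25.15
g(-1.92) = -2.60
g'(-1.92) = 17.50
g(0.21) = 7.60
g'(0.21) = -0.44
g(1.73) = 15.16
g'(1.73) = 14.21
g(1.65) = 14.08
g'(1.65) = 12.87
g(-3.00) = -34.64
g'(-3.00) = 43.76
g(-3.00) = -34.64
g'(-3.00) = 43.76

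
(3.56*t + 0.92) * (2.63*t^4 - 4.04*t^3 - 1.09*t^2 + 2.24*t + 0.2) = 9.3628*t^5 - 11.9628*t^4 - 7.5972*t^3 + 6.9716*t^2 + 2.7728*t + 0.184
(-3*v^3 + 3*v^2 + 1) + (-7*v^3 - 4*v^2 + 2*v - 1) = -10*v^3 - v^2 + 2*v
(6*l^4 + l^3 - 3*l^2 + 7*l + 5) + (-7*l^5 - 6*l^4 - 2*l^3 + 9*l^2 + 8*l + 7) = -7*l^5 - l^3 + 6*l^2 + 15*l + 12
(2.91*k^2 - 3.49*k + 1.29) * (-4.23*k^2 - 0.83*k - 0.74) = -12.3093*k^4 + 12.3474*k^3 - 4.7134*k^2 + 1.5119*k - 0.9546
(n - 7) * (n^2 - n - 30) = n^3 - 8*n^2 - 23*n + 210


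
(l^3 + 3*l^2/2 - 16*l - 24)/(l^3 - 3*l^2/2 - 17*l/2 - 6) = (l + 4)/(l + 1)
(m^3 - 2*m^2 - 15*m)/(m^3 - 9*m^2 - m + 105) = m/(m - 7)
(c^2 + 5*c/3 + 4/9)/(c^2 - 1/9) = (3*c + 4)/(3*c - 1)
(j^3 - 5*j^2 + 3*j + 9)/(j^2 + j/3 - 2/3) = 3*(j^2 - 6*j + 9)/(3*j - 2)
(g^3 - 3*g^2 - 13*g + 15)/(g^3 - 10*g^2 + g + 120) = (g - 1)/(g - 8)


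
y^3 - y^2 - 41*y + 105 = (y - 5)*(y - 3)*(y + 7)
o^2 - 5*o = o*(o - 5)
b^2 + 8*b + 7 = (b + 1)*(b + 7)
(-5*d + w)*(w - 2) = -5*d*w + 10*d + w^2 - 2*w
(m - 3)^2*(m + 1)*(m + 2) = m^4 - 3*m^3 - 7*m^2 + 15*m + 18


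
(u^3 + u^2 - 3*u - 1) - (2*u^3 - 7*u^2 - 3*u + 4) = -u^3 + 8*u^2 - 5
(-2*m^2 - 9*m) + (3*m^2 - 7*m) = m^2 - 16*m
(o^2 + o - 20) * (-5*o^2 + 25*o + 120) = -5*o^4 + 20*o^3 + 245*o^2 - 380*o - 2400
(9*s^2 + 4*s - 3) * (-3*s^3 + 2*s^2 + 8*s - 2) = -27*s^5 + 6*s^4 + 89*s^3 + 8*s^2 - 32*s + 6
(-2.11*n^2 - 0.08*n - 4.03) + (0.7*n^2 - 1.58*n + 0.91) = -1.41*n^2 - 1.66*n - 3.12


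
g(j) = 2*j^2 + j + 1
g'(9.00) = 37.00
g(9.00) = 172.00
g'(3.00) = 13.00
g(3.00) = 22.00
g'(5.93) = 24.72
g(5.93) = 77.26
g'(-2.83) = -10.32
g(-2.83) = 14.19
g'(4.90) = 20.60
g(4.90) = 53.92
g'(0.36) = 2.44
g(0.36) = 1.62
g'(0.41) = 2.64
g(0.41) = 1.75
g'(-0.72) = -1.88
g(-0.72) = 1.32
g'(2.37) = 10.48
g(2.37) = 14.60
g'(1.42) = 6.68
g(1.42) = 6.45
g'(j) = 4*j + 1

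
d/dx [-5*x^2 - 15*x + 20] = -10*x - 15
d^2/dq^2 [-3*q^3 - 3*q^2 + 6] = -18*q - 6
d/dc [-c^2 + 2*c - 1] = 2 - 2*c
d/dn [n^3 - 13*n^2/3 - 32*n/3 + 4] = 3*n^2 - 26*n/3 - 32/3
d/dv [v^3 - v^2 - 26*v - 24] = 3*v^2 - 2*v - 26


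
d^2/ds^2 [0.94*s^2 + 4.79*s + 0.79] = 1.88000000000000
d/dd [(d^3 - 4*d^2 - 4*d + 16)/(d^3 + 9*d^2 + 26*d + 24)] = (13*d^2 + 8*d - 128)/(d^4 + 14*d^3 + 73*d^2 + 168*d + 144)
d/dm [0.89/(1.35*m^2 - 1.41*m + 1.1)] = (1.2549 - 2.403*m)/(1.35*m^2 - 1.41*m + 1.1)^2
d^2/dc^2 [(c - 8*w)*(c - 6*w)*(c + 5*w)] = 6*c - 18*w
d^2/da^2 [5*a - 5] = 0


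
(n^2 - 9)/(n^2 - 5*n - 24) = (n - 3)/(n - 8)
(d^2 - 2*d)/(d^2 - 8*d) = (d - 2)/(d - 8)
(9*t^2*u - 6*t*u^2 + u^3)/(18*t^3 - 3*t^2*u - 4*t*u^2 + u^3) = u/(2*t + u)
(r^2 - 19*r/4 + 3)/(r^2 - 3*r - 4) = (r - 3/4)/(r + 1)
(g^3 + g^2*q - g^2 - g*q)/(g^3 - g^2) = (g + q)/g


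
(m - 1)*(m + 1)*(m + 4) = m^3 + 4*m^2 - m - 4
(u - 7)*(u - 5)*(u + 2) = u^3 - 10*u^2 + 11*u + 70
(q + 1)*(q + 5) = q^2 + 6*q + 5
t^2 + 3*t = t*(t + 3)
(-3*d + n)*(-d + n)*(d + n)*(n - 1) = 3*d^3*n - 3*d^3 - d^2*n^2 + d^2*n - 3*d*n^3 + 3*d*n^2 + n^4 - n^3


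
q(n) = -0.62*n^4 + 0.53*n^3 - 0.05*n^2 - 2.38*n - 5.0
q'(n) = -2.48*n^3 + 1.59*n^2 - 0.1*n - 2.38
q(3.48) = -82.48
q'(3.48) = -87.99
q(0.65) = -6.53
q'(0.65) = -2.45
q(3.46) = -80.74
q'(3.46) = -86.42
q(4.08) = -151.35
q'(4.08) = -144.76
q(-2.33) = -24.70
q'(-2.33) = 37.86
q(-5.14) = -498.82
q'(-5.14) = 376.92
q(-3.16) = -76.52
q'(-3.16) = 92.07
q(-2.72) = -43.50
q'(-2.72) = 59.56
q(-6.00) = -910.52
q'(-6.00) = 591.14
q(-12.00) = -13755.80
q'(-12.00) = 4513.22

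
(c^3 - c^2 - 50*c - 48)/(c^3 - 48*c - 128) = (c^2 + 7*c + 6)/(c^2 + 8*c + 16)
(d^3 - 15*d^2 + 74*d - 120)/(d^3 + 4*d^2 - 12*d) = (d^3 - 15*d^2 + 74*d - 120)/(d*(d^2 + 4*d - 12))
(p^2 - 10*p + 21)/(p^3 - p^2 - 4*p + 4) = (p^2 - 10*p + 21)/(p^3 - p^2 - 4*p + 4)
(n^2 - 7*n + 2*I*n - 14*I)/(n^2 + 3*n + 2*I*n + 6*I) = (n - 7)/(n + 3)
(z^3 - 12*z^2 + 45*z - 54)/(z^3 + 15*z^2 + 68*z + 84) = (z^3 - 12*z^2 + 45*z - 54)/(z^3 + 15*z^2 + 68*z + 84)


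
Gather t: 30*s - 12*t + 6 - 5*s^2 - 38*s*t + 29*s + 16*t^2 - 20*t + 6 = -5*s^2 + 59*s + 16*t^2 + t*(-38*s - 32) + 12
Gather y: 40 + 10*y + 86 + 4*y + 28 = 14*y + 154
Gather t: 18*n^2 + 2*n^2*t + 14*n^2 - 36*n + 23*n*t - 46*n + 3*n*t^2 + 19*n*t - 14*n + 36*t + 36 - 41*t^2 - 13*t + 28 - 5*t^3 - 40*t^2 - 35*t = 32*n^2 - 96*n - 5*t^3 + t^2*(3*n - 81) + t*(2*n^2 + 42*n - 12) + 64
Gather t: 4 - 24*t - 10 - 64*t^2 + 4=-64*t^2 - 24*t - 2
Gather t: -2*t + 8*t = 6*t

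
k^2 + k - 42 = (k - 6)*(k + 7)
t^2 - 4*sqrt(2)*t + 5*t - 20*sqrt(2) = (t + 5)*(t - 4*sqrt(2))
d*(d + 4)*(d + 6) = d^3 + 10*d^2 + 24*d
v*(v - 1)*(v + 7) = v^3 + 6*v^2 - 7*v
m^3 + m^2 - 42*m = m*(m - 6)*(m + 7)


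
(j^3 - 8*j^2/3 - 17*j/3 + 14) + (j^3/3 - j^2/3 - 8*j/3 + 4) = 4*j^3/3 - 3*j^2 - 25*j/3 + 18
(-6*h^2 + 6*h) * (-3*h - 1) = 18*h^3 - 12*h^2 - 6*h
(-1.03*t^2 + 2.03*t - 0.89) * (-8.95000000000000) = 9.2185*t^2 - 18.1685*t + 7.9655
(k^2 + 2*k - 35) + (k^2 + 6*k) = 2*k^2 + 8*k - 35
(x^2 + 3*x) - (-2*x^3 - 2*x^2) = 2*x^3 + 3*x^2 + 3*x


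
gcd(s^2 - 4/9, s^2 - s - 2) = 1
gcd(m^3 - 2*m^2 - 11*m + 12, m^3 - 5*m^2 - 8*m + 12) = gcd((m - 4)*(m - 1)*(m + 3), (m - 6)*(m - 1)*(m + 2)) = m - 1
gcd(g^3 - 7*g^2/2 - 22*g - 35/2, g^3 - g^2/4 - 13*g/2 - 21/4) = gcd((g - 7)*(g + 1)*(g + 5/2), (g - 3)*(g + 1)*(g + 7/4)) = g + 1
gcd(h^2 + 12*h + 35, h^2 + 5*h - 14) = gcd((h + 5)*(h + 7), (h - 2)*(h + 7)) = h + 7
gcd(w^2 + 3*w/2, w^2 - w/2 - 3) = w + 3/2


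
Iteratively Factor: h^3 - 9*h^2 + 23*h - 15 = (h - 5)*(h^2 - 4*h + 3) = (h - 5)*(h - 1)*(h - 3)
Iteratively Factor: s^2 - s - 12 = (s - 4)*(s + 3)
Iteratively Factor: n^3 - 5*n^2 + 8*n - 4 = (n - 2)*(n^2 - 3*n + 2) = (n - 2)*(n - 1)*(n - 2)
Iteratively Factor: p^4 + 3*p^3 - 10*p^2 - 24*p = (p + 2)*(p^3 + p^2 - 12*p) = p*(p + 2)*(p^2 + p - 12) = p*(p + 2)*(p + 4)*(p - 3)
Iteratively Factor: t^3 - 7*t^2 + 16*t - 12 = (t - 2)*(t^2 - 5*t + 6) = (t - 3)*(t - 2)*(t - 2)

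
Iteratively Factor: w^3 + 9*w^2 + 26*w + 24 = (w + 2)*(w^2 + 7*w + 12) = (w + 2)*(w + 4)*(w + 3)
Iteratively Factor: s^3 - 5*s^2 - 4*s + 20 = (s - 5)*(s^2 - 4) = (s - 5)*(s - 2)*(s + 2)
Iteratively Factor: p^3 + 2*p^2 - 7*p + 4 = (p + 4)*(p^2 - 2*p + 1) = (p - 1)*(p + 4)*(p - 1)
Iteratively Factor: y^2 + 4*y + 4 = (y + 2)*(y + 2)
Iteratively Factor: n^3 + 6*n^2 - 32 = (n + 4)*(n^2 + 2*n - 8) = (n - 2)*(n + 4)*(n + 4)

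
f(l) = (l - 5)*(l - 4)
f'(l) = 2*l - 9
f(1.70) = 7.59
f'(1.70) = -5.60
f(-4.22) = 75.79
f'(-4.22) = -17.44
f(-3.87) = 69.81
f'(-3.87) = -16.74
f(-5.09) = 91.72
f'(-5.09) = -19.18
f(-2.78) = 52.75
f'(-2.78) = -14.56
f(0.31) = 17.31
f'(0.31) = -8.38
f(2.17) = 5.18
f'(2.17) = -4.66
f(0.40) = 16.56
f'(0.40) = -8.20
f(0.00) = 20.00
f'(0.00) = -9.00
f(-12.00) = 272.00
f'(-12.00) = -33.00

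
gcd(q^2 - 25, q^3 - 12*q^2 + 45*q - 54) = 1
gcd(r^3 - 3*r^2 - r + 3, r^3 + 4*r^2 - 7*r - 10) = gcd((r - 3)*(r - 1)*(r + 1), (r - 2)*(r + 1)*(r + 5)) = r + 1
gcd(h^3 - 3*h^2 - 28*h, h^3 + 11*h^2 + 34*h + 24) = h + 4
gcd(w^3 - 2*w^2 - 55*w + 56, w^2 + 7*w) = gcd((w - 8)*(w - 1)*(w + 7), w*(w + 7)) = w + 7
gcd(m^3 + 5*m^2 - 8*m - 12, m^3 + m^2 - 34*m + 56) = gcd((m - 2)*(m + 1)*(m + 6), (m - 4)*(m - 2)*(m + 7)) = m - 2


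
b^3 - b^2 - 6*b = b*(b - 3)*(b + 2)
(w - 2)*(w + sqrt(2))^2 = w^3 - 2*w^2 + 2*sqrt(2)*w^2 - 4*sqrt(2)*w + 2*w - 4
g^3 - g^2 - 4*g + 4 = (g - 2)*(g - 1)*(g + 2)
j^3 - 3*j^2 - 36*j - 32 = (j - 8)*(j + 1)*(j + 4)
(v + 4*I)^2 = v^2 + 8*I*v - 16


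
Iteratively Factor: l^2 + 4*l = (l)*(l + 4)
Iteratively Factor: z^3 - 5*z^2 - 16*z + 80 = (z - 4)*(z^2 - z - 20) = (z - 4)*(z + 4)*(z - 5)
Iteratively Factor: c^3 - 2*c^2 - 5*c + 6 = (c - 3)*(c^2 + c - 2) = (c - 3)*(c - 1)*(c + 2)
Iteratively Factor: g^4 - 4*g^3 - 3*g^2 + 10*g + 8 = (g + 1)*(g^3 - 5*g^2 + 2*g + 8) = (g - 4)*(g + 1)*(g^2 - g - 2) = (g - 4)*(g + 1)^2*(g - 2)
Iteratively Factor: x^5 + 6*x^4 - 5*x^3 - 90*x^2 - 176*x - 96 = (x + 2)*(x^4 + 4*x^3 - 13*x^2 - 64*x - 48) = (x - 4)*(x + 2)*(x^3 + 8*x^2 + 19*x + 12) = (x - 4)*(x + 2)*(x + 4)*(x^2 + 4*x + 3) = (x - 4)*(x + 1)*(x + 2)*(x + 4)*(x + 3)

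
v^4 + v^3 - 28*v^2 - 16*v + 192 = (v - 4)*(v - 3)*(v + 4)^2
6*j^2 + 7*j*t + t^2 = (j + t)*(6*j + t)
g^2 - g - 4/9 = (g - 4/3)*(g + 1/3)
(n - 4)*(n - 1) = n^2 - 5*n + 4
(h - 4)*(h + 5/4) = h^2 - 11*h/4 - 5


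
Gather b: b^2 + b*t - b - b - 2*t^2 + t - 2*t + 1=b^2 + b*(t - 2) - 2*t^2 - t + 1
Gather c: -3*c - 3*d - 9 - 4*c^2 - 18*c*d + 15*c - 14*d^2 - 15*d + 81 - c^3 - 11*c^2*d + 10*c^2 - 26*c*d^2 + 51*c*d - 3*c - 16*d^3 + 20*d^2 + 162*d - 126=-c^3 + c^2*(6 - 11*d) + c*(-26*d^2 + 33*d + 9) - 16*d^3 + 6*d^2 + 144*d - 54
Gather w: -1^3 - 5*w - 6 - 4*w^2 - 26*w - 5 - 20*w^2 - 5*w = -24*w^2 - 36*w - 12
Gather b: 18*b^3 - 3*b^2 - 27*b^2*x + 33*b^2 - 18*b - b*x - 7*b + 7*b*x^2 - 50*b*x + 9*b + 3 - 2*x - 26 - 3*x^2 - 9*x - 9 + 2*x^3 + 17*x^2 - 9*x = 18*b^3 + b^2*(30 - 27*x) + b*(7*x^2 - 51*x - 16) + 2*x^3 + 14*x^2 - 20*x - 32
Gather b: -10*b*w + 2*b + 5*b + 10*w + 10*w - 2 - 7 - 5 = b*(7 - 10*w) + 20*w - 14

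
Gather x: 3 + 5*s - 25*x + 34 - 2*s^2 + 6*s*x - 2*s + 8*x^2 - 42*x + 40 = -2*s^2 + 3*s + 8*x^2 + x*(6*s - 67) + 77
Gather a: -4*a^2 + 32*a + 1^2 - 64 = -4*a^2 + 32*a - 63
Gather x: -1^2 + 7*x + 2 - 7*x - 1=0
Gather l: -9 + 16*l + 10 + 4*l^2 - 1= 4*l^2 + 16*l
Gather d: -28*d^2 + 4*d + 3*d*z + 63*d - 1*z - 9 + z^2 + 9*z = -28*d^2 + d*(3*z + 67) + z^2 + 8*z - 9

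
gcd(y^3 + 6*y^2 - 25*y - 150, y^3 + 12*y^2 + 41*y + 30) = y^2 + 11*y + 30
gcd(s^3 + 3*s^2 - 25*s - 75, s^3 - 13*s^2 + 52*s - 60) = s - 5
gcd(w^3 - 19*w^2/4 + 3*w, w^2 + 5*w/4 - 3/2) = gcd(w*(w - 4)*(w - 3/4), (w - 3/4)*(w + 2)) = w - 3/4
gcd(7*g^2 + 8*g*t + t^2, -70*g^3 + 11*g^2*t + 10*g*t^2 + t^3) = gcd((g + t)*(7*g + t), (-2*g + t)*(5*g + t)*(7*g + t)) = 7*g + t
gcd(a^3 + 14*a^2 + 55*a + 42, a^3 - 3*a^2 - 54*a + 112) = a + 7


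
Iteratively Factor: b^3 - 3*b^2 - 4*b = (b - 4)*(b^2 + b) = (b - 4)*(b + 1)*(b)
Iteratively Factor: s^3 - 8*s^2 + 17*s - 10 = (s - 5)*(s^2 - 3*s + 2) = (s - 5)*(s - 2)*(s - 1)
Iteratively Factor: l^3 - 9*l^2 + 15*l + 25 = (l - 5)*(l^2 - 4*l - 5) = (l - 5)*(l + 1)*(l - 5)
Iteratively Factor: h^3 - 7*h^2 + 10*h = (h - 2)*(h^2 - 5*h) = h*(h - 2)*(h - 5)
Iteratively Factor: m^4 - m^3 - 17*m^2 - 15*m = (m + 1)*(m^3 - 2*m^2 - 15*m) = (m - 5)*(m + 1)*(m^2 + 3*m) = (m - 5)*(m + 1)*(m + 3)*(m)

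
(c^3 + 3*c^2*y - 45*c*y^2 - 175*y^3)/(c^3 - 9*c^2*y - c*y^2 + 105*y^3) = (-c^2 - 10*c*y - 25*y^2)/(-c^2 + 2*c*y + 15*y^2)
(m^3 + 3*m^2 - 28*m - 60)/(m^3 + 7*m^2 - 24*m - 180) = (m + 2)/(m + 6)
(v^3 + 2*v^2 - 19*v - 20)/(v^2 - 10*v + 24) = (v^2 + 6*v + 5)/(v - 6)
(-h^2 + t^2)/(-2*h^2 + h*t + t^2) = (h + t)/(2*h + t)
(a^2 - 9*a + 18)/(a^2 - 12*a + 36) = (a - 3)/(a - 6)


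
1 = 1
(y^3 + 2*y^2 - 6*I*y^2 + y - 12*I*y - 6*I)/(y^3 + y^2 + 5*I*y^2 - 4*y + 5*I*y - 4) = (y^2 + y*(1 - 6*I) - 6*I)/(y^2 + 5*I*y - 4)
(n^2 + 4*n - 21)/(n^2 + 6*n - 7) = (n - 3)/(n - 1)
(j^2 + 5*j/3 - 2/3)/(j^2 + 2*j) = (j - 1/3)/j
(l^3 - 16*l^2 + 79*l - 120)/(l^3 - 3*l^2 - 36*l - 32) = (l^2 - 8*l + 15)/(l^2 + 5*l + 4)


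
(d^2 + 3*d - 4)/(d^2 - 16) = (d - 1)/(d - 4)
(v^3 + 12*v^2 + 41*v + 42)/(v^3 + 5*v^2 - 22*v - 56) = (v + 3)/(v - 4)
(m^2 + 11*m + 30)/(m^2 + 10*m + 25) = (m + 6)/(m + 5)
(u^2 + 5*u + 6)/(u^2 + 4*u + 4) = (u + 3)/(u + 2)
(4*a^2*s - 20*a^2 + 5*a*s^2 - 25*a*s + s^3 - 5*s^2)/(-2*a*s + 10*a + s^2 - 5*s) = (4*a^2 + 5*a*s + s^2)/(-2*a + s)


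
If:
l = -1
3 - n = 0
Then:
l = -1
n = 3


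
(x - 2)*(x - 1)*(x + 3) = x^3 - 7*x + 6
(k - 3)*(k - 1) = k^2 - 4*k + 3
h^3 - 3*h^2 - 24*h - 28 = (h - 7)*(h + 2)^2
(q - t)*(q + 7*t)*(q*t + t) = q^3*t + 6*q^2*t^2 + q^2*t - 7*q*t^3 + 6*q*t^2 - 7*t^3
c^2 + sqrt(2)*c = c*(c + sqrt(2))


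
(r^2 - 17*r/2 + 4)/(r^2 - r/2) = (r - 8)/r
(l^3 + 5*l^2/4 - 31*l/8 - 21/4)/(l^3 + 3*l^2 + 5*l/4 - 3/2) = (4*l^2 - l - 14)/(2*(2*l^2 + 3*l - 2))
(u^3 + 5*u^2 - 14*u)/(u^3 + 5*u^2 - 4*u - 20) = u*(u + 7)/(u^2 + 7*u + 10)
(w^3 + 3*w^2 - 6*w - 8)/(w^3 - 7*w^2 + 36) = (w^3 + 3*w^2 - 6*w - 8)/(w^3 - 7*w^2 + 36)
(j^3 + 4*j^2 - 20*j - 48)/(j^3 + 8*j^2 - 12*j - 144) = (j + 2)/(j + 6)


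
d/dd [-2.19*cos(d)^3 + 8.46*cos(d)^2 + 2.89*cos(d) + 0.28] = (6.57*cos(d)^2 - 16.92*cos(d) - 2.89)*sin(d)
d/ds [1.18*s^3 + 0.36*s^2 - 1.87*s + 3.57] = 3.54*s^2 + 0.72*s - 1.87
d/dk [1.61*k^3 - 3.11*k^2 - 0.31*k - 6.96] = 4.83*k^2 - 6.22*k - 0.31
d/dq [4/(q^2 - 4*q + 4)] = 8*(2 - q)/(q^2 - 4*q + 4)^2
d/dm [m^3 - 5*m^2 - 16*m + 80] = 3*m^2 - 10*m - 16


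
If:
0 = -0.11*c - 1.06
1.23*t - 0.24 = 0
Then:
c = -9.64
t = 0.20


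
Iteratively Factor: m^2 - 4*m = (m)*(m - 4)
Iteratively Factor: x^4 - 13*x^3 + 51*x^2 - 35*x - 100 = (x - 5)*(x^3 - 8*x^2 + 11*x + 20) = (x - 5)^2*(x^2 - 3*x - 4) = (x - 5)^2*(x + 1)*(x - 4)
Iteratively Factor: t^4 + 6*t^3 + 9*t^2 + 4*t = (t + 4)*(t^3 + 2*t^2 + t) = (t + 1)*(t + 4)*(t^2 + t) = t*(t + 1)*(t + 4)*(t + 1)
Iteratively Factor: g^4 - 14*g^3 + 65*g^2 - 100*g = (g - 5)*(g^3 - 9*g^2 + 20*g) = (g - 5)*(g - 4)*(g^2 - 5*g) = (g - 5)^2*(g - 4)*(g)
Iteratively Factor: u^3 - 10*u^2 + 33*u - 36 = (u - 4)*(u^2 - 6*u + 9) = (u - 4)*(u - 3)*(u - 3)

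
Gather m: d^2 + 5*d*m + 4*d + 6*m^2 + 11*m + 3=d^2 + 4*d + 6*m^2 + m*(5*d + 11) + 3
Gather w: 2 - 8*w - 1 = 1 - 8*w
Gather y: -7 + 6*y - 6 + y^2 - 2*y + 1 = y^2 + 4*y - 12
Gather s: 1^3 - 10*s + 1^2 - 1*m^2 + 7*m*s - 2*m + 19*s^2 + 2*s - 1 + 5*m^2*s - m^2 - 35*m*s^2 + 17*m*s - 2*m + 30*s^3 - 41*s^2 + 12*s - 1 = -2*m^2 - 4*m + 30*s^3 + s^2*(-35*m - 22) + s*(5*m^2 + 24*m + 4)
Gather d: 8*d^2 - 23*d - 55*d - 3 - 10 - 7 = 8*d^2 - 78*d - 20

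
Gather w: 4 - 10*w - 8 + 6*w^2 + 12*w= 6*w^2 + 2*w - 4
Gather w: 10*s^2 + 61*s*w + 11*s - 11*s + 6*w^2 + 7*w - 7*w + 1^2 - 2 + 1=10*s^2 + 61*s*w + 6*w^2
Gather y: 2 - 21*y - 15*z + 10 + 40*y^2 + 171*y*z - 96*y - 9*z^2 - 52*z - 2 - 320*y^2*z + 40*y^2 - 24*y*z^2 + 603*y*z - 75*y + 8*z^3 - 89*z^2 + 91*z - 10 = y^2*(80 - 320*z) + y*(-24*z^2 + 774*z - 192) + 8*z^3 - 98*z^2 + 24*z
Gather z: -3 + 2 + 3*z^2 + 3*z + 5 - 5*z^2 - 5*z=-2*z^2 - 2*z + 4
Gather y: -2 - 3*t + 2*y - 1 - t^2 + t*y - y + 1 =-t^2 - 3*t + y*(t + 1) - 2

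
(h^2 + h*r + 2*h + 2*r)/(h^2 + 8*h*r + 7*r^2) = (h + 2)/(h + 7*r)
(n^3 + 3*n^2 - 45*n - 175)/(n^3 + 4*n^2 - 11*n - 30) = (n^2 - 2*n - 35)/(n^2 - n - 6)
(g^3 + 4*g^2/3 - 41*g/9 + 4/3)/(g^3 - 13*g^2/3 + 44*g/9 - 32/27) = 3*(g + 3)/(3*g - 8)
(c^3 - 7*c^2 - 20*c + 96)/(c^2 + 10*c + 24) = (c^2 - 11*c + 24)/(c + 6)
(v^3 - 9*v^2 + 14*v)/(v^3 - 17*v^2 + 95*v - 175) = v*(v - 2)/(v^2 - 10*v + 25)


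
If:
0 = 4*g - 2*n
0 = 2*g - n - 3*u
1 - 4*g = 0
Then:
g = 1/4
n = 1/2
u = 0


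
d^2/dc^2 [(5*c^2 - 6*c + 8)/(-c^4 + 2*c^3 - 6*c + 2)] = 2*(-15*c^8 + 66*c^7 - 196*c^6 + 492*c^5 - 600*c^4 + 236*c^3 + 48*c^2 + 96*c - 236)/(c^12 - 6*c^11 + 12*c^10 + 10*c^9 - 78*c^8 + 96*c^7 + 84*c^6 - 288*c^5 + 156*c^4 + 192*c^3 - 216*c^2 + 72*c - 8)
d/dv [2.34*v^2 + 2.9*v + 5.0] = 4.68*v + 2.9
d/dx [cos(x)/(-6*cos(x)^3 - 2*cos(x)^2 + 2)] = -(9*cos(x) + cos(2*x) + 3*cos(3*x) + 3)*sin(x)/(4*(3*cos(x)^3 + cos(x)^2 - 1)^2)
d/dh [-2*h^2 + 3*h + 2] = 3 - 4*h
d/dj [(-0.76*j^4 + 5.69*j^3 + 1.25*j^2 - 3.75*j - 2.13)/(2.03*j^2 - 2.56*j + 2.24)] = (-3.0856*j^5 + 17.3875*j^4 - 35.9424*j^3 + 42.6493*j^2 + 14.2478*j - 13.8528)/(4.1209*j^4 - 10.3936*j^3 + 15.648*j^2 - 11.4688*j + 5.0176)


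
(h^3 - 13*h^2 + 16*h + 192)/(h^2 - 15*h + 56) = (h^2 - 5*h - 24)/(h - 7)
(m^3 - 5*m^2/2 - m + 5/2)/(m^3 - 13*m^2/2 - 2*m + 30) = (m^2 - 1)/(m^2 - 4*m - 12)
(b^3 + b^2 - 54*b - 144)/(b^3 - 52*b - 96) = (b + 3)/(b + 2)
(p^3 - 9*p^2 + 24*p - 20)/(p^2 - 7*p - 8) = (-p^3 + 9*p^2 - 24*p + 20)/(-p^2 + 7*p + 8)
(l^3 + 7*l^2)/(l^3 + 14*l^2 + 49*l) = l/(l + 7)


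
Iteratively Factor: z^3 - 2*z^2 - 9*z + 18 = (z + 3)*(z^2 - 5*z + 6) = (z - 2)*(z + 3)*(z - 3)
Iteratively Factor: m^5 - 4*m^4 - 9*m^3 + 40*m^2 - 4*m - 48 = (m - 2)*(m^4 - 2*m^3 - 13*m^2 + 14*m + 24) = (m - 2)*(m + 3)*(m^3 - 5*m^2 + 2*m + 8) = (m - 2)^2*(m + 3)*(m^2 - 3*m - 4) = (m - 2)^2*(m + 1)*(m + 3)*(m - 4)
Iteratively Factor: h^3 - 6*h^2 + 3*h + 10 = (h - 2)*(h^2 - 4*h - 5) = (h - 5)*(h - 2)*(h + 1)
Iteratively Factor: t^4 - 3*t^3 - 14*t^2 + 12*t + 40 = (t + 2)*(t^3 - 5*t^2 - 4*t + 20) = (t - 2)*(t + 2)*(t^2 - 3*t - 10) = (t - 2)*(t + 2)^2*(t - 5)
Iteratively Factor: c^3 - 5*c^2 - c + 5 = (c + 1)*(c^2 - 6*c + 5) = (c - 5)*(c + 1)*(c - 1)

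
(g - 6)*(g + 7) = g^2 + g - 42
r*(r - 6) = r^2 - 6*r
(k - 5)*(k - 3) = k^2 - 8*k + 15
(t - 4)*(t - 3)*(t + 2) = t^3 - 5*t^2 - 2*t + 24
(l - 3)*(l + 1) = l^2 - 2*l - 3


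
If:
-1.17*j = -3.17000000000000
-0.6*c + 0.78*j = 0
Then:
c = 3.52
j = 2.71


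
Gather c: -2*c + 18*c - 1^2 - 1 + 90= 16*c + 88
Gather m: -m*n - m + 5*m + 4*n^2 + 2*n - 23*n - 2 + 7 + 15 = m*(4 - n) + 4*n^2 - 21*n + 20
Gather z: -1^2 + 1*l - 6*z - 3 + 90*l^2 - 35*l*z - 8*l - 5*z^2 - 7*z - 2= 90*l^2 - 7*l - 5*z^2 + z*(-35*l - 13) - 6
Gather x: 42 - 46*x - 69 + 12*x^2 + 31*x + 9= 12*x^2 - 15*x - 18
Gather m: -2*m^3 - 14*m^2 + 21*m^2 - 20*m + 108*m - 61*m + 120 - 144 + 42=-2*m^3 + 7*m^2 + 27*m + 18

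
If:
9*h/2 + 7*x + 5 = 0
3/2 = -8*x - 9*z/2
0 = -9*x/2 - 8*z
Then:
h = -154/225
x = -48/175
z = 27/175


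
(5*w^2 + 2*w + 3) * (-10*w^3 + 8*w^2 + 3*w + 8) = -50*w^5 + 20*w^4 + w^3 + 70*w^2 + 25*w + 24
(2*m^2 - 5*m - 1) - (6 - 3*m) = 2*m^2 - 2*m - 7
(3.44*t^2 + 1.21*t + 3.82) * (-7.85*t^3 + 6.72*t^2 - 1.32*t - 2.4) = -27.004*t^5 + 13.6183*t^4 - 26.3966*t^3 + 15.8172*t^2 - 7.9464*t - 9.168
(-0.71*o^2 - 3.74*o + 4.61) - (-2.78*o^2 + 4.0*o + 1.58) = 2.07*o^2 - 7.74*o + 3.03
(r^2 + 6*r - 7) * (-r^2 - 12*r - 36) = -r^4 - 18*r^3 - 101*r^2 - 132*r + 252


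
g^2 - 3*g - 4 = (g - 4)*(g + 1)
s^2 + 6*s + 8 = (s + 2)*(s + 4)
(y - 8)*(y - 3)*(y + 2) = y^3 - 9*y^2 + 2*y + 48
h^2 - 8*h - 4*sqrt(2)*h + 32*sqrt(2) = (h - 8)*(h - 4*sqrt(2))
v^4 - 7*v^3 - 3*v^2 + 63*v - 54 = (v - 6)*(v - 3)*(v - 1)*(v + 3)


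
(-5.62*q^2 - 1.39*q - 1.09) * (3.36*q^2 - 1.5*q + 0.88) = -18.8832*q^4 + 3.7596*q^3 - 6.523*q^2 + 0.4118*q - 0.9592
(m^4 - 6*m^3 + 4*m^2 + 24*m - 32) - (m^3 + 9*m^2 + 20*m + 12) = m^4 - 7*m^3 - 5*m^2 + 4*m - 44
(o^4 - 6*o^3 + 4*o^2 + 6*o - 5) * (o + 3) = o^5 - 3*o^4 - 14*o^3 + 18*o^2 + 13*o - 15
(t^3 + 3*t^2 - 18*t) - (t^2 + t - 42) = t^3 + 2*t^2 - 19*t + 42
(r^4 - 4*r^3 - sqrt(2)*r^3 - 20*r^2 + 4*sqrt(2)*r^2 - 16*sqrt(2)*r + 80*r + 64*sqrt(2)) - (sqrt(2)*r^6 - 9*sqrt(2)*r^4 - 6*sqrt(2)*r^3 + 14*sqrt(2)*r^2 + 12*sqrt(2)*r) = -sqrt(2)*r^6 + r^4 + 9*sqrt(2)*r^4 - 4*r^3 + 5*sqrt(2)*r^3 - 20*r^2 - 10*sqrt(2)*r^2 - 28*sqrt(2)*r + 80*r + 64*sqrt(2)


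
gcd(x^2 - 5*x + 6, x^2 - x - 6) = x - 3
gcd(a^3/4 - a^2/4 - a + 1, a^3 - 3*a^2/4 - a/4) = a - 1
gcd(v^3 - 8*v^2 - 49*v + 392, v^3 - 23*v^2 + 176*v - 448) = v^2 - 15*v + 56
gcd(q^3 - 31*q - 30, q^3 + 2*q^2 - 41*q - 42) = q^2 - 5*q - 6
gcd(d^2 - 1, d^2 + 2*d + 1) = d + 1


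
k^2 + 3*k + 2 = (k + 1)*(k + 2)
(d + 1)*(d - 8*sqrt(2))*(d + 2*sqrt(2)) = d^3 - 6*sqrt(2)*d^2 + d^2 - 32*d - 6*sqrt(2)*d - 32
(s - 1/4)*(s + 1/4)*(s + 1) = s^3 + s^2 - s/16 - 1/16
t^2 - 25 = (t - 5)*(t + 5)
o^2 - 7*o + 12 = (o - 4)*(o - 3)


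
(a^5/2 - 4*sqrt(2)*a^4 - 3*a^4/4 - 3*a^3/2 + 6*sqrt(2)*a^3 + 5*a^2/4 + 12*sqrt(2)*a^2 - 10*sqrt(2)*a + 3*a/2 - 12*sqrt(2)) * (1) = a^5/2 - 4*sqrt(2)*a^4 - 3*a^4/4 - 3*a^3/2 + 6*sqrt(2)*a^3 + 5*a^2/4 + 12*sqrt(2)*a^2 - 10*sqrt(2)*a + 3*a/2 - 12*sqrt(2)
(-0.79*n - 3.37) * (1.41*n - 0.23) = -1.1139*n^2 - 4.57*n + 0.7751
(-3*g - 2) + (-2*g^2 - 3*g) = -2*g^2 - 6*g - 2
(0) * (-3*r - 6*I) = 0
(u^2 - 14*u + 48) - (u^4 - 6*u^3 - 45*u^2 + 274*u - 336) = -u^4 + 6*u^3 + 46*u^2 - 288*u + 384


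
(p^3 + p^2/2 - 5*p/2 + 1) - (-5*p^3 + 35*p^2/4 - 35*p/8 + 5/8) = 6*p^3 - 33*p^2/4 + 15*p/8 + 3/8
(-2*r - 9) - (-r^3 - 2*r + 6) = r^3 - 15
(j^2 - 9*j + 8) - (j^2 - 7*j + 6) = 2 - 2*j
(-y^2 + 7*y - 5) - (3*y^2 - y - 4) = -4*y^2 + 8*y - 1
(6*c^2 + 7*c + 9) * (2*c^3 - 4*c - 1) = 12*c^5 + 14*c^4 - 6*c^3 - 34*c^2 - 43*c - 9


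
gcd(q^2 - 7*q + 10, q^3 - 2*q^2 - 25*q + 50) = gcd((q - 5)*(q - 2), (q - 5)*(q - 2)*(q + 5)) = q^2 - 7*q + 10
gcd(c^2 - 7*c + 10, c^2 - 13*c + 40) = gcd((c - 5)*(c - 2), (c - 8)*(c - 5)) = c - 5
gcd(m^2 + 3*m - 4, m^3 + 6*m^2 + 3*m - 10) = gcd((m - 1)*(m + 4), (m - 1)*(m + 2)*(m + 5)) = m - 1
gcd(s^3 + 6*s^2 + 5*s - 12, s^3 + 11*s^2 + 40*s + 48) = s^2 + 7*s + 12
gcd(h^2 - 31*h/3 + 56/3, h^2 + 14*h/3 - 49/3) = h - 7/3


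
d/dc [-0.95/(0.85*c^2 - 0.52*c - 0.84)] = (1.615*c - 0.494)/(-0.85*c^2 + 0.52*c + 0.84)^2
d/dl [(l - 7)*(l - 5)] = 2*l - 12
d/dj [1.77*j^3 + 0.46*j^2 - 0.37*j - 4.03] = 5.31*j^2 + 0.92*j - 0.37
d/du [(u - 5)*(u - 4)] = 2*u - 9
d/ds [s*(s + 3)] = 2*s + 3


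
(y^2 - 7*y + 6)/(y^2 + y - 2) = (y - 6)/(y + 2)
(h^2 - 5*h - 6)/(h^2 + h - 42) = (h + 1)/(h + 7)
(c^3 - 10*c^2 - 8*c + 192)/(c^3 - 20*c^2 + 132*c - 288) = (c + 4)/(c - 6)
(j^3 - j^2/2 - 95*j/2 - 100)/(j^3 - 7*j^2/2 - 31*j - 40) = (j + 5)/(j + 2)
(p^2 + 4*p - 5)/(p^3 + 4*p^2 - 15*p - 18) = (p^2 + 4*p - 5)/(p^3 + 4*p^2 - 15*p - 18)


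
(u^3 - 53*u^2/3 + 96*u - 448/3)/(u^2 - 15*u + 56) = u - 8/3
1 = 1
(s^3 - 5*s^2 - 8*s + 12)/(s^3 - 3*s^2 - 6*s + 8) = (s - 6)/(s - 4)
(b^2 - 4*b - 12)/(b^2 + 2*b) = (b - 6)/b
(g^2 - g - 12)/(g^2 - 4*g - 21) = (g - 4)/(g - 7)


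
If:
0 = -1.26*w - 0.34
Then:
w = -0.27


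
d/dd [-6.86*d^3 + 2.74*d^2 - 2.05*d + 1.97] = -20.58*d^2 + 5.48*d - 2.05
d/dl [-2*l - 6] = -2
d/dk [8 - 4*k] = -4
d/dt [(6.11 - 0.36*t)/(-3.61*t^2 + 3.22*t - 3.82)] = (-1.2996*t^2 + 44.1142*t - 18.299)/(13.0321*t^4 - 23.2484*t^3 + 37.9488*t^2 - 24.6008*t + 14.5924)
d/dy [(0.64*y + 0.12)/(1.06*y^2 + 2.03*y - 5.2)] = (0.6784*y^2 + 1.2992*y - (0.64*y + 0.12)*(2.12*y + 2.03) - 3.328)/(1.06*y^2 + 2.03*y - 5.2)^2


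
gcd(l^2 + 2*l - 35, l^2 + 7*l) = l + 7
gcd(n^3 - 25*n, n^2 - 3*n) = n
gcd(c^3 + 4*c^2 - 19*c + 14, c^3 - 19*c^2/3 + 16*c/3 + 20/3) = c - 2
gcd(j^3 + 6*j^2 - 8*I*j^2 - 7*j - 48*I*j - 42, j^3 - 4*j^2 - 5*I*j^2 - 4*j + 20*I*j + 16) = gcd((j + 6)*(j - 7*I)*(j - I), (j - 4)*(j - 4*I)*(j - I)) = j - I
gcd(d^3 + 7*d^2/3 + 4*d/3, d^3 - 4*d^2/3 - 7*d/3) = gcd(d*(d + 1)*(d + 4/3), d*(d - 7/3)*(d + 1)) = d^2 + d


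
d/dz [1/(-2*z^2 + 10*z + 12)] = (z - 5/2)/(-z^2 + 5*z + 6)^2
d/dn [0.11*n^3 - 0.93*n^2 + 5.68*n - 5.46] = 0.33*n^2 - 1.86*n + 5.68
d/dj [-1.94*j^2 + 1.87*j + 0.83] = 1.87 - 3.88*j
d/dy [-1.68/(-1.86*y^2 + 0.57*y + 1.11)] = (0.9576 - 6.2496*y)/(-1.86*y^2 + 0.57*y + 1.11)^2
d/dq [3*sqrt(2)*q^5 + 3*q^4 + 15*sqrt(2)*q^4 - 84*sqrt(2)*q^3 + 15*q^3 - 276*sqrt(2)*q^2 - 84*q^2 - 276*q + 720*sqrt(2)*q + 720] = 15*sqrt(2)*q^4 + 12*q^3 + 60*sqrt(2)*q^3 - 252*sqrt(2)*q^2 + 45*q^2 - 552*sqrt(2)*q - 168*q - 276 + 720*sqrt(2)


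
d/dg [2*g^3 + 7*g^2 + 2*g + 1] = 6*g^2 + 14*g + 2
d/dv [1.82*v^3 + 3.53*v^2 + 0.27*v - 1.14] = 5.46*v^2 + 7.06*v + 0.27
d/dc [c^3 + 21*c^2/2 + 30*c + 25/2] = 3*c^2 + 21*c + 30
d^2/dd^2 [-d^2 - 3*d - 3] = -2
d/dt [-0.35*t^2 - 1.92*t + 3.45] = -0.7*t - 1.92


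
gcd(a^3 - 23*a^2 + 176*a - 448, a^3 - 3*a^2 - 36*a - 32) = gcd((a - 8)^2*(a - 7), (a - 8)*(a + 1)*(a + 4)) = a - 8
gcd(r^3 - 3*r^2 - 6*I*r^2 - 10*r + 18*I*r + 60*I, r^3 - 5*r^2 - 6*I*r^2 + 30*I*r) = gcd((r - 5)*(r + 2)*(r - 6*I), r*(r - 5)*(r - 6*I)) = r^2 + r*(-5 - 6*I) + 30*I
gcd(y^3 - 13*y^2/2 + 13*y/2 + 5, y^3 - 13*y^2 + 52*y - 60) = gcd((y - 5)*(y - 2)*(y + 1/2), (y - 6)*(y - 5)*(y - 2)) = y^2 - 7*y + 10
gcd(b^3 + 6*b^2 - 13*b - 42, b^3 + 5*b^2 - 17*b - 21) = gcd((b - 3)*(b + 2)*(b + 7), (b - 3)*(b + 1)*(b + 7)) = b^2 + 4*b - 21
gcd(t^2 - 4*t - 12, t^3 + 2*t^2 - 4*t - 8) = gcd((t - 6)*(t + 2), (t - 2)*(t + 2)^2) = t + 2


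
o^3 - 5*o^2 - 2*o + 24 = (o - 4)*(o - 3)*(o + 2)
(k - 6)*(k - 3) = k^2 - 9*k + 18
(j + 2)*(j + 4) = j^2 + 6*j + 8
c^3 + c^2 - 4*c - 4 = (c - 2)*(c + 1)*(c + 2)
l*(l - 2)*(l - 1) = l^3 - 3*l^2 + 2*l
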